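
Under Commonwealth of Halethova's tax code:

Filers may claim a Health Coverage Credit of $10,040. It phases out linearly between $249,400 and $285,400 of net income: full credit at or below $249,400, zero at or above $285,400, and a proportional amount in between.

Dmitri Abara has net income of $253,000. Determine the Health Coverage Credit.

Health Coverage Credit: $253,000 is $3,600 into a $36,000 phase-out range, leaving 32,400/36,000 of the credit: $10,040 × 32,400/36,000 = $9,036.

$9,036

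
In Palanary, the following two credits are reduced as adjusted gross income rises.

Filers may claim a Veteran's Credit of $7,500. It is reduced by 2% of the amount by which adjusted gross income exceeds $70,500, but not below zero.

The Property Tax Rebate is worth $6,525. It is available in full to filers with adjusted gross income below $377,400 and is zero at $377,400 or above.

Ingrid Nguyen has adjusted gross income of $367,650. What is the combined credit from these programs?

Veteran's Credit: 2% of the $297,150 excess over $70,500 is $5,943; credit = $7,500 − $5,943 = $1,557.
Property Tax Rebate: $367,650 is below the $377,400 cutoff, so the full $6,525 applies.
Total: $1,557 + $6,525 = $8,082.

$8,082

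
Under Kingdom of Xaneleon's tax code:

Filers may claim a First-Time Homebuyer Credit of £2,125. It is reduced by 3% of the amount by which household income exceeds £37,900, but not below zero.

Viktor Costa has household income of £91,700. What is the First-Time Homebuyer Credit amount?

First-Time Homebuyer Credit: 3% of the £53,800 excess over £37,900 is £1,614; credit = £2,125 − £1,614 = £511.

£511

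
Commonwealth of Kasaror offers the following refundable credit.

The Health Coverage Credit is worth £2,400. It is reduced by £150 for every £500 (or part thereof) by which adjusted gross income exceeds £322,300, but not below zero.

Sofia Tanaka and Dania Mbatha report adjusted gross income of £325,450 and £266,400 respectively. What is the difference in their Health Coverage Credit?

Sofia (£325,450): Health Coverage Credit: income exceeds £322,300 by £3,150, which is 7 full-or-partial £500 increments; reduction = 7 × £150 = £1,050, leaving £1,350.
Dania (£266,400): Health Coverage Credit: £266,400 is at or below the £322,300 threshold, so the full £2,400 applies.
Difference: |£1,350 − £2,400| = £1,050.

£1,050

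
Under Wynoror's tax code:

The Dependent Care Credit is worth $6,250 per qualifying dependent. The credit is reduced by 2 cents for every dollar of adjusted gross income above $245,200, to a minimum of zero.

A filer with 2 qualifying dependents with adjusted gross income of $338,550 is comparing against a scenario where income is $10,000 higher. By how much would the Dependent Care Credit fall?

At $338,550 — base = 2 × $6,250 = $12,500. 2% of the $93,350 excess over $245,200 is $1,867; credit = $12,500 − $1,867 = $10,633.
At $348,550 — base = 2 × $6,250 = $12,500. 2% of the $103,350 excess over $245,200 is $2,067; credit = $12,500 − $2,067 = $10,433.
Lost: $10,633 − $10,433 = $200.

$200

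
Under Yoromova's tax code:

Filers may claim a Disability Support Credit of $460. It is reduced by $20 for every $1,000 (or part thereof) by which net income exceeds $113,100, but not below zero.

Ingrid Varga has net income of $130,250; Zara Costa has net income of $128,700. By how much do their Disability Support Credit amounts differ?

Ingrid ($130,250): Disability Support Credit: income exceeds $113,100 by $17,150, which is 18 full-or-partial $1,000 increments; reduction = 18 × $20 = $360, leaving $100.
Zara ($128,700): Disability Support Credit: income exceeds $113,100 by $15,600, which is 16 full-or-partial $1,000 increments; reduction = 16 × $20 = $320, leaving $140.
Difference: |$100 − $140| = $40.

$40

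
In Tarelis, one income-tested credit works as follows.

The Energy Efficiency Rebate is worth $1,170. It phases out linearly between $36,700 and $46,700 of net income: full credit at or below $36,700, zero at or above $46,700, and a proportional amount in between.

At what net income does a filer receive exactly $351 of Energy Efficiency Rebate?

$351 is 351/1,170 of the full $1,170, so 819/1,170 of the $10,000 range has been used: income = $36,700 + $10,000 × 819/1,170 = $43,700.

$43,700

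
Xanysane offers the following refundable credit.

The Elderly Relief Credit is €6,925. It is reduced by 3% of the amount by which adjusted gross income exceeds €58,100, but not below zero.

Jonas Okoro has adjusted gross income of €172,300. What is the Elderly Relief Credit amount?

Elderly Relief Credit: 3% of the €114,200 excess over €58,100 is €3,426; credit = €6,925 − €3,426 = €3,499.

€3,499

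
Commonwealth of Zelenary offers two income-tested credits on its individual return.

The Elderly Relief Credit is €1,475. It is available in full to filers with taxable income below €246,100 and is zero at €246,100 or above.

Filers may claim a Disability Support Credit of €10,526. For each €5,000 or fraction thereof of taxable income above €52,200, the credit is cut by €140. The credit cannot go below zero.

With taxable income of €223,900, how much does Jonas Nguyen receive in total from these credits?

Elderly Relief Credit: €223,900 is below the €246,100 cutoff, so the full €1,475 applies.
Disability Support Credit: income exceeds €52,200 by €171,700, which is 35 full-or-partial €5,000 increments; reduction = 35 × €140 = €4,900, leaving €5,626.
Total: €1,475 + €5,626 = €7,101.

€7,101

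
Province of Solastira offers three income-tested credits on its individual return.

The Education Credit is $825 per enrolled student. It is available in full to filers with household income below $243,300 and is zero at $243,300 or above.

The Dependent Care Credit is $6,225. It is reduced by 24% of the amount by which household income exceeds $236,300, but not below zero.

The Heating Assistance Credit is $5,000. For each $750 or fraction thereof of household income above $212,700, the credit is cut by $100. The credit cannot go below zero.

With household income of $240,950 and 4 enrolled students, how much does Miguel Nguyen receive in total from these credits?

Education Credit: base = 4 × $825 = $3,300. $240,950 is below the $243,300 cutoff, so the full $3,300 applies.
Dependent Care Credit: 24% of the $4,650 excess over $236,300 is $1,116; credit = $6,225 − $1,116 = $5,109.
Heating Assistance Credit: income exceeds $212,700 by $28,250, which is 38 full-or-partial $750 increments; reduction = 38 × $100 = $3,800, leaving $1,200.
Total: $3,300 + $5,109 + $1,200 = $9,609.

$9,609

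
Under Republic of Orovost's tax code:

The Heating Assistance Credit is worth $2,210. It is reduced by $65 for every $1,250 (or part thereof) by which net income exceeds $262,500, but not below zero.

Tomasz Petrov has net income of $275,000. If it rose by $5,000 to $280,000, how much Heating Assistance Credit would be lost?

$260

At $275,000 — income exceeds $262,500 by $12,500, which is 10 full-or-partial $1,250 increments; reduction = 10 × $65 = $650, leaving $1,560.
At $280,000 — income exceeds $262,500 by $17,500, which is 14 full-or-partial $1,250 increments; reduction = 14 × $65 = $910, leaving $1,300.
Lost: $1,560 − $1,300 = $260.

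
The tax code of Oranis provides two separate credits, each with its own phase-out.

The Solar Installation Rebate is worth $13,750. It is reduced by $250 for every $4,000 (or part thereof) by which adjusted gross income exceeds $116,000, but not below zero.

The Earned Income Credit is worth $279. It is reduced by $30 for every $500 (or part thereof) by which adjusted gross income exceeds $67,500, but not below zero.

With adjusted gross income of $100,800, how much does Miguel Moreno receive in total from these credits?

$13,750

Solar Installation Rebate: $100,800 is at or below the $116,000 threshold, so the full $13,750 applies.
Earned Income Credit: income exceeds $67,500 by $33,300 → 67 increments × $30 = $2,010 ≥ base, so the credit is $0.
Total: $13,750 + $0 = $13,750.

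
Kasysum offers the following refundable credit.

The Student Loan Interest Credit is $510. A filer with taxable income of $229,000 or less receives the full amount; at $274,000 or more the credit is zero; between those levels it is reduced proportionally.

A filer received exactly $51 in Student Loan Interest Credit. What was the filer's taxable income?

$269,500

$51 is 51/510 of the full $510, so 459/510 of the $45,000 range has been used: income = $229,000 + $45,000 × 459/510 = $269,500.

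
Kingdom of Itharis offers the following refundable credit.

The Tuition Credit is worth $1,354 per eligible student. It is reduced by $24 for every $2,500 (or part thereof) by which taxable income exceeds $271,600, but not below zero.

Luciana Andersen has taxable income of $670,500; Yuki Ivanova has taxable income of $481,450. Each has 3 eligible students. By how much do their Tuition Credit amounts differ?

$1,824

Luciana ($670,500): Tuition Credit: base = 3 × $1,354 = $4,062. income exceeds $271,600 by $398,900, which is 160 full-or-partial $2,500 increments; reduction = 160 × $24 = $3,840, leaving $222.
Yuki ($481,450): Tuition Credit: base = 3 × $1,354 = $4,062. income exceeds $271,600 by $209,850, which is 84 full-or-partial $2,500 increments; reduction = 84 × $24 = $2,016, leaving $2,046.
Difference: |$222 − $2,046| = $1,824.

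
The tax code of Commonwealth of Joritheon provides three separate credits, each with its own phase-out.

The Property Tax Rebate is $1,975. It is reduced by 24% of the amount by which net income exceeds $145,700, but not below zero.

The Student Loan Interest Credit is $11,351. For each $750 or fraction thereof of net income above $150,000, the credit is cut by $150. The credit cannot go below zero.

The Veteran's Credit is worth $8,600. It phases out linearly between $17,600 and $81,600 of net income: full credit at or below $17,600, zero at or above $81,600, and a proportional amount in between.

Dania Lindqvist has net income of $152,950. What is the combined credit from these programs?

Property Tax Rebate: 24% of the $7,250 excess over $145,700 is $1,740; credit = $1,975 − $1,740 = $235.
Student Loan Interest Credit: income exceeds $150,000 by $2,950, which is 4 full-or-partial $750 increments; reduction = 4 × $150 = $600, leaving $10,751.
Veteran's Credit: $152,950 is at or above $81,600, so the credit is $0.
Total: $235 + $10,751 + $0 = $10,986.

$10,986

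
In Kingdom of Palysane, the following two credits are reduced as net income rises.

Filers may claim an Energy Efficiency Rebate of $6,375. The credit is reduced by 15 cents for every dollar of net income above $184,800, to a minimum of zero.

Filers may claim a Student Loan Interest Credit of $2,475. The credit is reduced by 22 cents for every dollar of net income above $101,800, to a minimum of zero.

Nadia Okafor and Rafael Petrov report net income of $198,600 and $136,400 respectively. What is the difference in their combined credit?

$2,070

Nadia ($198,600): Energy Efficiency Rebate: 15% of the $13,800 excess over $184,800 is $2,070; credit = $6,375 − $2,070 = $4,305. Student Loan Interest Credit: 22% of the $96,800 excess over $101,800 is $21,296 ≥ base, so the credit is $0. total $4,305 + $0 = $4,305
Rafael ($136,400): Energy Efficiency Rebate: $136,400 is at or below the $184,800 threshold, so the full $6,375 applies. Student Loan Interest Credit: 22% of the $34,600 excess over $101,800 is $7,612 ≥ base, so the credit is $0. total $6,375 + $0 = $6,375
Difference: |$4,305 − $6,375| = $2,070.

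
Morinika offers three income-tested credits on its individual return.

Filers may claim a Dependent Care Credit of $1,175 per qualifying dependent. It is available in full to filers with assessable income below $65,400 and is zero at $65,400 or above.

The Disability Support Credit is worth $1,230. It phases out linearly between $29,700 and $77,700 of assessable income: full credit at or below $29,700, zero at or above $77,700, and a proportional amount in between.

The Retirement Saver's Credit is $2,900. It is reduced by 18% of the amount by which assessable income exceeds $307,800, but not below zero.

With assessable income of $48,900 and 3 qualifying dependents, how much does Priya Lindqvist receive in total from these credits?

Dependent Care Credit: base = 3 × $1,175 = $3,525. $48,900 is below the $65,400 cutoff, so the full $3,525 applies.
Disability Support Credit: $48,900 is $19,200 into a $48,000 phase-out range, leaving 28,800/48,000 of the credit: $1,230 × 28,800/48,000 = $738.
Retirement Saver's Credit: $48,900 is at or below the $307,800 threshold, so the full $2,900 applies.
Total: $3,525 + $738 + $2,900 = $7,163.

$7,163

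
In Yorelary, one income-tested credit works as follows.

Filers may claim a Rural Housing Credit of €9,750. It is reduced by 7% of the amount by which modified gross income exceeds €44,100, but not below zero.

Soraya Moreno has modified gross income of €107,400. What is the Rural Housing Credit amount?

€5,319

Rural Housing Credit: 7% of the €63,300 excess over €44,100 is €4,431; credit = €9,750 − €4,431 = €5,319.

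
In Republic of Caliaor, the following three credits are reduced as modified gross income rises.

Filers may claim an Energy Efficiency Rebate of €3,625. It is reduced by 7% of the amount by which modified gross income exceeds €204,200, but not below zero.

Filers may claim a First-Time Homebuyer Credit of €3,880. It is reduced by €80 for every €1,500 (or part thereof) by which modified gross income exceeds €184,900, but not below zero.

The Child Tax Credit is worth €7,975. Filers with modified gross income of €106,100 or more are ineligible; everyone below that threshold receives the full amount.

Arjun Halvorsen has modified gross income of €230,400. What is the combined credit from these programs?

€3,191

Energy Efficiency Rebate: 7% of the €26,200 excess over €204,200 is €1,834; credit = €3,625 − €1,834 = €1,791.
First-Time Homebuyer Credit: income exceeds €184,900 by €45,500, which is 31 full-or-partial €1,500 increments; reduction = 31 × €80 = €2,480, leaving €1,400.
Child Tax Credit: €230,400 meets or exceeds the €106,100 cutoff, so the credit is €0.
Total: €1,791 + €1,400 + €0 = €3,191.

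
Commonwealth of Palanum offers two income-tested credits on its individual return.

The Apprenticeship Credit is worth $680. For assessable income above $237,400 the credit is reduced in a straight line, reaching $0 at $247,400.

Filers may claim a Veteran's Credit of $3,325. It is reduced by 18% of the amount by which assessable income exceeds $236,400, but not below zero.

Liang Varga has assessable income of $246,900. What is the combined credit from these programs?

Apprenticeship Credit: $246,900 is $9,500 into a $10,000 phase-out range, leaving 500/10,000 of the credit: $680 × 500/10,000 = $34.
Veteran's Credit: 18% of the $10,500 excess over $236,400 is $1,890; credit = $3,325 − $1,890 = $1,435.
Total: $34 + $1,435 = $1,469.

$1,469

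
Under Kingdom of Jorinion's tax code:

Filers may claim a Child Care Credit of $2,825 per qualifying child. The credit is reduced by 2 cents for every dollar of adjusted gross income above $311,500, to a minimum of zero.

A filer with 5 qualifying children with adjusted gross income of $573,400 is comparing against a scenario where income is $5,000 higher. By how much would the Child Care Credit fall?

$100

At $573,400 — base = 5 × $2,825 = $14,125. 2% of the $261,900 excess over $311,500 is $5,238; credit = $14,125 − $5,238 = $8,887.
At $578,400 — base = 5 × $2,825 = $14,125. 2% of the $266,900 excess over $311,500 is $5,338; credit = $14,125 − $5,338 = $8,787.
Lost: $8,887 − $8,787 = $100.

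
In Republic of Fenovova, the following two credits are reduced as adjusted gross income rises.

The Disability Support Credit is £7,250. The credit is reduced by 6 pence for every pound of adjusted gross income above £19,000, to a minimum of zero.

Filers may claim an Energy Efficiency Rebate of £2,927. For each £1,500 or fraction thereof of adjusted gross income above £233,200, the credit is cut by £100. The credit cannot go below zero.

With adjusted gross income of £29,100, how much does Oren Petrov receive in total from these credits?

Disability Support Credit: 6% of the £10,100 excess over £19,000 is £606; credit = £7,250 − £606 = £6,644.
Energy Efficiency Rebate: £29,100 is at or below the £233,200 threshold, so the full £2,927 applies.
Total: £6,644 + £2,927 = £9,571.

£9,571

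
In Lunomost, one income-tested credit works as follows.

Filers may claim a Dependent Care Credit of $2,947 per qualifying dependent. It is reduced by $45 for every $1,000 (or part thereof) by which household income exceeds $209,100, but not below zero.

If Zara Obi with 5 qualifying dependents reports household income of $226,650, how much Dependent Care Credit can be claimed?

$13,925

Dependent Care Credit: base = 5 × $2,947 = $14,735. income exceeds $209,100 by $17,550, which is 18 full-or-partial $1,000 increments; reduction = 18 × $45 = $810, leaving $13,925.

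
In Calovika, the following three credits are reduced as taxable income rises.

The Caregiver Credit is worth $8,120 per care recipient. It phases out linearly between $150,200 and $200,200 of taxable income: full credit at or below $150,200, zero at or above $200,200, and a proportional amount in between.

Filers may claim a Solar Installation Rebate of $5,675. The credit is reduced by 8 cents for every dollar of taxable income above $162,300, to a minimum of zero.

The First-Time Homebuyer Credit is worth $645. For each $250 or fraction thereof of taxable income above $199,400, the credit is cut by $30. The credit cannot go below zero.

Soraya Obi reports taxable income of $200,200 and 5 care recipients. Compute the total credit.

$3,168

Caregiver Credit: base = 5 × $8,120 = $40,600. $200,200 is at or above $200,200, so the credit is $0.
Solar Installation Rebate: 8% of the $37,900 excess over $162,300 is $3,032; credit = $5,675 − $3,032 = $2,643.
First-Time Homebuyer Credit: income exceeds $199,400 by $800, which is 4 full-or-partial $250 increments; reduction = 4 × $30 = $120, leaving $525.
Total: $0 + $2,643 + $525 = $3,168.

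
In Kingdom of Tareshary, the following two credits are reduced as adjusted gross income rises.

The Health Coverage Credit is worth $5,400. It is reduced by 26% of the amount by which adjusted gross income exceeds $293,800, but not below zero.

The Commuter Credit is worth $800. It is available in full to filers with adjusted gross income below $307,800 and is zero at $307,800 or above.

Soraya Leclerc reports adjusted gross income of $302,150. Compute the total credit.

Health Coverage Credit: 26% of the $8,350 excess over $293,800 is $2,171; credit = $5,400 − $2,171 = $3,229.
Commuter Credit: $302,150 is below the $307,800 cutoff, so the full $800 applies.
Total: $3,229 + $800 = $4,029.

$4,029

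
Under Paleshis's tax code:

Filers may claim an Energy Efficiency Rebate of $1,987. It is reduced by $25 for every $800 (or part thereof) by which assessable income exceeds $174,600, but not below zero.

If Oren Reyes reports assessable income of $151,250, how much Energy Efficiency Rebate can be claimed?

$1,987

Energy Efficiency Rebate: $151,250 is at or below the $174,600 threshold, so the full $1,987 applies.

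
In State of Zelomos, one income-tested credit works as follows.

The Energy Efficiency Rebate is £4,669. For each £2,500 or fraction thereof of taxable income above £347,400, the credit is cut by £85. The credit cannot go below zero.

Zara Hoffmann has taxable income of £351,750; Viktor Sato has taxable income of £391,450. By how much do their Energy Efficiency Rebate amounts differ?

£1,360

Zara (£351,750): Energy Efficiency Rebate: income exceeds £347,400 by £4,350, which is 2 full-or-partial £2,500 increments; reduction = 2 × £85 = £170, leaving £4,499.
Viktor (£391,450): Energy Efficiency Rebate: income exceeds £347,400 by £44,050, which is 18 full-or-partial £2,500 increments; reduction = 18 × £85 = £1,530, leaving £3,139.
Difference: |£4,499 − £3,139| = £1,360.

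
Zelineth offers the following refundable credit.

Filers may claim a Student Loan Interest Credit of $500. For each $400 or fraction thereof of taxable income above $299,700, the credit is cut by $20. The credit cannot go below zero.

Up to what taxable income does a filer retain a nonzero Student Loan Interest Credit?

$309,300

After 24 increments the reduction is 24 × $20 = $480, leaving $20; one more increment wipes it out. Increment 24 ends at excess 24 × $400 = $9,600, so the highest qualifying income is $299,700 + $9,600 = $309,300.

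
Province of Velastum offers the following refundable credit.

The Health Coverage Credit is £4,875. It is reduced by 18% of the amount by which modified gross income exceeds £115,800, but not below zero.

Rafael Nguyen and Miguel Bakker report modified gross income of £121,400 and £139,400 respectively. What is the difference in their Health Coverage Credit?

Rafael (£121,400): Health Coverage Credit: 18% of the £5,600 excess over £115,800 is £1,008; credit = £4,875 − £1,008 = £3,867.
Miguel (£139,400): Health Coverage Credit: 18% of the £23,600 excess over £115,800 is £4,248; credit = £4,875 − £4,248 = £627.
Difference: |£3,867 − £627| = £3,240.

£3,240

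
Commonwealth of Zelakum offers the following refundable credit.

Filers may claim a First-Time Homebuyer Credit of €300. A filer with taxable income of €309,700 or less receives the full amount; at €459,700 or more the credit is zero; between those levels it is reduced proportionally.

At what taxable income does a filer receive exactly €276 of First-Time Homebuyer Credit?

€276 is 276/300 of the full €300, so 24/300 of the €150,000 range has been used: income = €309,700 + €150,000 × 24/300 = €321,700.

€321,700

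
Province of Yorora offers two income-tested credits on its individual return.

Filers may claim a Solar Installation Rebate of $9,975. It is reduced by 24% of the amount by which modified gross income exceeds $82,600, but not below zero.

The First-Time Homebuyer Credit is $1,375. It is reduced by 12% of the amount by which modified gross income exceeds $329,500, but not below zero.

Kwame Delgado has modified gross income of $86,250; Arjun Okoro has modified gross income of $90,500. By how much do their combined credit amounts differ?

$1,020

Kwame ($86,250): Solar Installation Rebate: 24% of the $3,650 excess over $82,600 is $876; credit = $9,975 − $876 = $9,099. First-Time Homebuyer Credit: $86,250 is at or below the $329,500 threshold, so the full $1,375 applies. total $9,099 + $1,375 = $10,474
Arjun ($90,500): Solar Installation Rebate: 24% of the $7,900 excess over $82,600 is $1,896; credit = $9,975 − $1,896 = $8,079. First-Time Homebuyer Credit: $90,500 is at or below the $329,500 threshold, so the full $1,375 applies. total $8,079 + $1,375 = $9,454
Difference: |$10,474 − $9,454| = $1,020.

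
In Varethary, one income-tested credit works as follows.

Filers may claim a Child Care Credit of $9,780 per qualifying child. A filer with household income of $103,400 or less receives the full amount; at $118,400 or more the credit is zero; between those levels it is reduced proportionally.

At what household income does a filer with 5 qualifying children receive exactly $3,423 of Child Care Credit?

$117,350

Full credit = 5 × $9,780 = $48,900.
$3,423 is 3,423/48,900 of the full $48,900, so 45,477/48,900 of the $15,000 range has been used: income = $103,400 + $15,000 × 45,477/48,900 = $117,350.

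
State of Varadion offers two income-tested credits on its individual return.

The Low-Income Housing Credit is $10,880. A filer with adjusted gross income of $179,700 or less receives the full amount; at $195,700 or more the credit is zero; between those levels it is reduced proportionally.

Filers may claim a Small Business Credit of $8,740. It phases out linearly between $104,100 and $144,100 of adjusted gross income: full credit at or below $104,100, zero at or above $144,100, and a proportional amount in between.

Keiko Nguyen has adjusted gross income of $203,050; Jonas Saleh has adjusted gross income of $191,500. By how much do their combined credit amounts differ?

$2,856

Keiko ($203,050): Low-Income Housing Credit: $203,050 is at or above $195,700, so the credit is $0. Small Business Credit: $203,050 is at or above $144,100, so the credit is $0. total $0 + $0 = $0
Jonas ($191,500): Low-Income Housing Credit: $191,500 is $11,800 into a $16,000 phase-out range, leaving 4,200/16,000 of the credit: $10,880 × 4,200/16,000 = $2,856. Small Business Credit: $191,500 is at or above $144,100, so the credit is $0. total $2,856 + $0 = $2,856
Difference: |$0 − $2,856| = $2,856.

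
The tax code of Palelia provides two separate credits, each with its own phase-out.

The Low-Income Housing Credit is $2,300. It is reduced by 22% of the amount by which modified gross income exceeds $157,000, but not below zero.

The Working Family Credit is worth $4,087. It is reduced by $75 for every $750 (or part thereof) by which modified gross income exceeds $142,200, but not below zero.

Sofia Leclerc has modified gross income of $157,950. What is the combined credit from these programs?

$4,603

Low-Income Housing Credit: 22% of the $950 excess over $157,000 is $209; credit = $2,300 − $209 = $2,091.
Working Family Credit: income exceeds $142,200 by $15,750, which is 21 full-or-partial $750 increments; reduction = 21 × $75 = $1,575, leaving $2,512.
Total: $2,091 + $2,512 = $4,603.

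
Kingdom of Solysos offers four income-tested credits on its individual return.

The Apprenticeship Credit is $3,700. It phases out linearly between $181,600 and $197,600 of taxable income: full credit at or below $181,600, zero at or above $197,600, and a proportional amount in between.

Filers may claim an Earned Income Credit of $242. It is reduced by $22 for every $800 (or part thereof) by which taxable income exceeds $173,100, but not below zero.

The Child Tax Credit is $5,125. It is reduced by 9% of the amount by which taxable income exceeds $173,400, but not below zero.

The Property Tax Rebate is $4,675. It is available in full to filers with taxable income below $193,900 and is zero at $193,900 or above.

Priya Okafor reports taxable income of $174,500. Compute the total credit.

$13,599

Apprenticeship Credit: $174,500 is at or below the $181,600 threshold, so the full $3,700 applies.
Earned Income Credit: income exceeds $173,100 by $1,400, which is 2 full-or-partial $800 increments; reduction = 2 × $22 = $44, leaving $198.
Child Tax Credit: 9% of the $1,100 excess over $173,400 is $99; credit = $5,125 − $99 = $5,026.
Property Tax Rebate: $174,500 is below the $193,900 cutoff, so the full $4,675 applies.
Total: $3,700 + $198 + $5,026 + $4,675 = $13,599.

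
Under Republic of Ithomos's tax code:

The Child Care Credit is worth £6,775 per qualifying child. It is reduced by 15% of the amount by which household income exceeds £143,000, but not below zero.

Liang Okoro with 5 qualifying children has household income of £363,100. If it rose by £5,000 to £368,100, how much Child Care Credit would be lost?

At £363,100 — base = 5 × £6,775 = £33,875. 15% of the £220,100 excess over £143,000 is £33,015; credit = £33,875 − £33,015 = £860.
At £368,100 — base = 5 × £6,775 = £33,875. 15% of the £225,100 excess over £143,000 is £33,765; credit = £33,875 − £33,765 = £110.
Lost: £860 − £110 = £750.

£750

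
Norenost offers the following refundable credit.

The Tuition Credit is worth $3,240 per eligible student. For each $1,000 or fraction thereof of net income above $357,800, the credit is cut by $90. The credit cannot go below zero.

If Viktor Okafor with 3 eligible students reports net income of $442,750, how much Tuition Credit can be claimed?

Tuition Credit: base = 3 × $3,240 = $9,720. income exceeds $357,800 by $84,950, which is 85 full-or-partial $1,000 increments; reduction = 85 × $90 = $7,650, leaving $2,070.

$2,070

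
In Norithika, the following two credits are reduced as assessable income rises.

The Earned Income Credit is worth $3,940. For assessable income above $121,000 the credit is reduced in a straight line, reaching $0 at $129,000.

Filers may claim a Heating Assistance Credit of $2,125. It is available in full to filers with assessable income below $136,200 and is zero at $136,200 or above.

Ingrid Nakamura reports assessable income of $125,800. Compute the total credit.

$3,701

Earned Income Credit: $125,800 is $4,800 into a $8,000 phase-out range, leaving 3,200/8,000 of the credit: $3,940 × 3,200/8,000 = $1,576.
Heating Assistance Credit: $125,800 is below the $136,200 cutoff, so the full $2,125 applies.
Total: $1,576 + $2,125 = $3,701.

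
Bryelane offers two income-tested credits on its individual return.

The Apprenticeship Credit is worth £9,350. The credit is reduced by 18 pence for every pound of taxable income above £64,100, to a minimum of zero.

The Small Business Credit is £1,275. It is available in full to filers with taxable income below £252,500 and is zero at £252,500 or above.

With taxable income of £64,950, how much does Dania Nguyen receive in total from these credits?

Apprenticeship Credit: 18% of the £850 excess over £64,100 is £153; credit = £9,350 − £153 = £9,197.
Small Business Credit: £64,950 is below the £252,500 cutoff, so the full £1,275 applies.
Total: £9,197 + £1,275 = £10,472.

£10,472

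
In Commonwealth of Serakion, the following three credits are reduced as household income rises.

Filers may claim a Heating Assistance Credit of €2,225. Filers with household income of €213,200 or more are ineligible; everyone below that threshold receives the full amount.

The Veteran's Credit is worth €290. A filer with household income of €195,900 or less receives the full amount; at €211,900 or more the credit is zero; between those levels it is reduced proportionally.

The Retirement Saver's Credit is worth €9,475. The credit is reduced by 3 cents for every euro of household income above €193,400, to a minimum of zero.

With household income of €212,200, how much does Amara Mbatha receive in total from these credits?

€11,136

Heating Assistance Credit: €212,200 is below the €213,200 cutoff, so the full €2,225 applies.
Veteran's Credit: €212,200 is at or above €211,900, so the credit is €0.
Retirement Saver's Credit: 3% of the €18,800 excess over €193,400 is €564; credit = €9,475 − €564 = €8,911.
Total: €2,225 + €0 + €8,911 = €11,136.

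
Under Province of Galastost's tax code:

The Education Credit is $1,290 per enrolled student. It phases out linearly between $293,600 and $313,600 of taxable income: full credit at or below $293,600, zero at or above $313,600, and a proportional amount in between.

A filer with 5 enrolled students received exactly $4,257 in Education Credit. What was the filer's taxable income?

Full credit = 5 × $1,290 = $6,450.
$4,257 is 4,257/6,450 of the full $6,450, so 2,193/6,450 of the $20,000 range has been used: income = $293,600 + $20,000 × 2,193/6,450 = $300,400.

$300,400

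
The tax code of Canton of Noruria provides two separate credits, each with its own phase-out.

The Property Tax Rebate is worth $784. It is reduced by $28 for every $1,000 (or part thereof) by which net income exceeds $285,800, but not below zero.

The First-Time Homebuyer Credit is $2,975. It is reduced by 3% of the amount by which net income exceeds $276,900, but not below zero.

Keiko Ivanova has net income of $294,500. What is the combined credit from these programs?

$2,979

Property Tax Rebate: income exceeds $285,800 by $8,700, which is 9 full-or-partial $1,000 increments; reduction = 9 × $28 = $252, leaving $532.
First-Time Homebuyer Credit: 3% of the $17,600 excess over $276,900 is $528; credit = $2,975 − $528 = $2,447.
Total: $532 + $2,447 = $2,979.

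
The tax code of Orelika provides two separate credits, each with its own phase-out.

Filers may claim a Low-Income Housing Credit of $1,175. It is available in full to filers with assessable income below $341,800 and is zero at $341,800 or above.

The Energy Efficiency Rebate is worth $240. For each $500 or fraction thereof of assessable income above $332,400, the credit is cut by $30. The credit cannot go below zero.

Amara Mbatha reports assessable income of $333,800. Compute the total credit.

$1,325

Low-Income Housing Credit: $333,800 is below the $341,800 cutoff, so the full $1,175 applies.
Energy Efficiency Rebate: income exceeds $332,400 by $1,400, which is 3 full-or-partial $500 increments; reduction = 3 × $30 = $90, leaving $150.
Total: $1,175 + $150 = $1,325.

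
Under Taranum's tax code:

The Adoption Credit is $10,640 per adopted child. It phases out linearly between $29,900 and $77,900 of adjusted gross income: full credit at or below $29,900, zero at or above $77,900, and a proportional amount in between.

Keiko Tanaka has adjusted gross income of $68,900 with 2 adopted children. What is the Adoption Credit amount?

$3,990

Adoption Credit: base = 2 × $10,640 = $21,280. $68,900 is $39,000 into a $48,000 phase-out range, leaving 9,000/48,000 of the credit: $21,280 × 9,000/48,000 = $3,990.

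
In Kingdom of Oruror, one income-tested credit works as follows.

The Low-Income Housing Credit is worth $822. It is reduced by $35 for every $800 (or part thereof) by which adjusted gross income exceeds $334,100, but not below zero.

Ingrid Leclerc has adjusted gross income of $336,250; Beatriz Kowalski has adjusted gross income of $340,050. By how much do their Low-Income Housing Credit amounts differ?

$175

Ingrid ($336,250): Low-Income Housing Credit: income exceeds $334,100 by $2,150, which is 3 full-or-partial $800 increments; reduction = 3 × $35 = $105, leaving $717.
Beatriz ($340,050): Low-Income Housing Credit: income exceeds $334,100 by $5,950, which is 8 full-or-partial $800 increments; reduction = 8 × $35 = $280, leaving $542.
Difference: |$717 − $542| = $175.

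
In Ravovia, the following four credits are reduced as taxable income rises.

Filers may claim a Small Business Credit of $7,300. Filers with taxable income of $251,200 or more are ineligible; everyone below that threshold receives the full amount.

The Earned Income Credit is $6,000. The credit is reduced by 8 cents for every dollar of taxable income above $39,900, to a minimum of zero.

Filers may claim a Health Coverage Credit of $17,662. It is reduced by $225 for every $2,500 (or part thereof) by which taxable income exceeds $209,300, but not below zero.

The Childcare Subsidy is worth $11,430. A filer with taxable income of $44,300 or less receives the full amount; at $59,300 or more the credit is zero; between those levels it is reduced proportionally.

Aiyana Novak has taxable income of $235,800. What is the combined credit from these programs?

Small Business Credit: $235,800 is below the $251,200 cutoff, so the full $7,300 applies.
Earned Income Credit: 8% of the $195,900 excess over $39,900 is $15,672 ≥ base, so the credit is $0.
Health Coverage Credit: income exceeds $209,300 by $26,500, which is 11 full-or-partial $2,500 increments; reduction = 11 × $225 = $2,475, leaving $15,187.
Childcare Subsidy: $235,800 is at or above $59,300, so the credit is $0.
Total: $7,300 + $0 + $15,187 + $0 = $22,487.

$22,487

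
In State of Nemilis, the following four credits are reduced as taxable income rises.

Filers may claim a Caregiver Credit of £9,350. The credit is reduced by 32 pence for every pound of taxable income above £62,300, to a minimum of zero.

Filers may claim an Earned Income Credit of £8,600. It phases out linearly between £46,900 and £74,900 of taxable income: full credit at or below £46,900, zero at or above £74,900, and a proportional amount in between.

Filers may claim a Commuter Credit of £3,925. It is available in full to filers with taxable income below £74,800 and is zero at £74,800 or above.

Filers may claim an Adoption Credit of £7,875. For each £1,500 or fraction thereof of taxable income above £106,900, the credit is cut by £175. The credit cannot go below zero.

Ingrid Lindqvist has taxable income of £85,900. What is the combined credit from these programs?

£9,673

Caregiver Credit: 32% of the £23,600 excess over £62,300 is £7,552; credit = £9,350 − £7,552 = £1,798.
Earned Income Credit: £85,900 is at or above £74,900, so the credit is £0.
Commuter Credit: £85,900 meets or exceeds the £74,800 cutoff, so the credit is £0.
Adoption Credit: £85,900 is at or below the £106,900 threshold, so the full £7,875 applies.
Total: £1,798 + £0 + £0 + £7,875 = £9,673.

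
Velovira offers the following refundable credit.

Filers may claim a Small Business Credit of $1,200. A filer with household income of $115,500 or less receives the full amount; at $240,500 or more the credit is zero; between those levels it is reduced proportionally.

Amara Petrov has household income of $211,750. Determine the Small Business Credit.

$276

Small Business Credit: $211,750 is $96,250 into a $125,000 phase-out range, leaving 28,750/125,000 of the credit: $1,200 × 28,750/125,000 = $276.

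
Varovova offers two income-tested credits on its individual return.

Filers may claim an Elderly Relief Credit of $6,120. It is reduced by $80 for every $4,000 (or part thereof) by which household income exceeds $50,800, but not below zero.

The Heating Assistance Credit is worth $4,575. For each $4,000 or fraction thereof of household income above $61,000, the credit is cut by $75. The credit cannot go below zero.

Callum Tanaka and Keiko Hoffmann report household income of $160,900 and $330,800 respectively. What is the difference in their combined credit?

$6,060

Callum ($160,900): Elderly Relief Credit: income exceeds $50,800 by $110,100, which is 28 full-or-partial $4,000 increments; reduction = 28 × $80 = $2,240, leaving $3,880. Heating Assistance Credit: income exceeds $61,000 by $99,900, which is 25 full-or-partial $4,000 increments; reduction = 25 × $75 = $1,875, leaving $2,700. total $3,880 + $2,700 = $6,580
Keiko ($330,800): Elderly Relief Credit: income exceeds $50,800 by $280,000, which is 70 full-or-partial $4,000 increments; reduction = 70 × $80 = $5,600, leaving $520. Heating Assistance Credit: income exceeds $61,000 by $269,800 → 68 increments × $75 = $5,100 ≥ base, so the credit is $0. total $520 + $0 = $520
Difference: |$6,580 − $520| = $6,060.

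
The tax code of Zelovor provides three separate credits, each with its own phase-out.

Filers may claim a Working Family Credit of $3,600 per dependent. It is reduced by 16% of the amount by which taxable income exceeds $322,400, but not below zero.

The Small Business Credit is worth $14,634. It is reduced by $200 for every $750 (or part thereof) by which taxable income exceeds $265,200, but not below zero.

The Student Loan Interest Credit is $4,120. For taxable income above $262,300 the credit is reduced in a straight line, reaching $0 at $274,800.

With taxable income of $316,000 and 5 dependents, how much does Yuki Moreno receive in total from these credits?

$19,034

Working Family Credit: base = 5 × $3,600 = $18,000. $316,000 is at or below the $322,400 threshold, so the full $18,000 applies.
Small Business Credit: income exceeds $265,200 by $50,800, which is 68 full-or-partial $750 increments; reduction = 68 × $200 = $13,600, leaving $1,034.
Student Loan Interest Credit: $316,000 is at or above $274,800, so the credit is $0.
Total: $18,000 + $1,034 + $0 = $19,034.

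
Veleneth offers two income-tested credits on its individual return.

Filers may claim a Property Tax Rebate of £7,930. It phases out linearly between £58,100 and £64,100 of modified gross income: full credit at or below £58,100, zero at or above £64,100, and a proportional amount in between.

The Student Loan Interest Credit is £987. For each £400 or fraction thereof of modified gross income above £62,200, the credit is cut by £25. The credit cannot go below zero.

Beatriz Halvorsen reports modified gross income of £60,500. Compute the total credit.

£5,745

Property Tax Rebate: £60,500 is £2,400 into a £6,000 phase-out range, leaving 3,600/6,000 of the credit: £7,930 × 3,600/6,000 = £4,758.
Student Loan Interest Credit: £60,500 is at or below the £62,200 threshold, so the full £987 applies.
Total: £4,758 + £987 = £5,745.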